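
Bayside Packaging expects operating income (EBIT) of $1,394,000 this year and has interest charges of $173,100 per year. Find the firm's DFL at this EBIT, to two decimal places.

Interest = $173,100.00.
DFL = EBIT ÷ (EBIT − I) = $1,394,000 ÷ ($1,394,000 − $173,100.00) = $1,394,000 ÷ $1,220,900.00 = 1.1418.

1.14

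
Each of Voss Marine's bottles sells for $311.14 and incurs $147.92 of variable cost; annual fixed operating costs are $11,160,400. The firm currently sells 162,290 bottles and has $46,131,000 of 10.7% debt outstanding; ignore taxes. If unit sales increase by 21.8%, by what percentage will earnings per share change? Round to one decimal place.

+55.6%

At 162,290 units, contribution = 162,290 × $163.22 = $26,488,973.80.
Operating income = contribution − fixed costs = $26,488,973.80 − $11,160,400 = $15,328,573.80.
After interest of $4,936,017.00, pre-tax earnings = $10,392,556.80.
Degree of combined leverage = contribution ÷ (EBIT − I) = $26,488,973.80 ÷ $10,392,556.80 = 2.5488.
%ΔEPS = DCL × %ΔSales = 2.5488 × +21.8% = +55.6%.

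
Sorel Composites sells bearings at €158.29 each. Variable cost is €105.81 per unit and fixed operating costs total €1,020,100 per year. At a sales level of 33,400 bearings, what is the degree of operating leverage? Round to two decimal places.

At 33,400 units, contribution = 33,400 × €52.48 = €1,752,832.00.
EBIT = €1,752,832.00 − €1,020,100 = €732,732.00.
DOL = contribution ÷ EBIT = €1,752,832.00 ÷ €732,732.00 = 2.3922.

2.39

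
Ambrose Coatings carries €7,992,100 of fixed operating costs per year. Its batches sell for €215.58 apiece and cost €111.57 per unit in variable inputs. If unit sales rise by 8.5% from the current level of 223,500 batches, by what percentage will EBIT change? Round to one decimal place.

+13.0%

At 223,500 units, contribution = 223,500 × €104.01 = €23,246,235.00.
Subtracting fixed costs: EBIT = €23,246,235.00 − €7,992,100 = €15,254,135.00.
DOL = contribution ÷ EBIT = €23,246,235.00 ÷ €15,254,135.00 = 1.5239.
Operating income changes by 1.5239 × +8.5% = +13.0%.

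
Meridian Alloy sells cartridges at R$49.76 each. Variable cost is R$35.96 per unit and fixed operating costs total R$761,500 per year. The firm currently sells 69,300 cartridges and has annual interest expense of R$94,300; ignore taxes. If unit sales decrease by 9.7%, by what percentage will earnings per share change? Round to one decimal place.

-92.3%

Total contribution margin = 69,300 × R$13.80 = R$956,340.00.
Subtracting fixed costs: EBIT = R$956,340.00 − R$761,500 = R$194,840.00.
After interest of R$94,300.00, pre-tax earnings = R$100,540.00.
Degree of combined leverage = contribution ÷ (EBIT − I) = R$956,340.00 ÷ R$100,540.00 = 9.5120.
EPS therefore changes by 9.5120 × (-9.7%) = -92.3%.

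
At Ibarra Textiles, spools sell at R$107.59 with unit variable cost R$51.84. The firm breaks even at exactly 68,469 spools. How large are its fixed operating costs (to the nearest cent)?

R$3,817,146.75

Contribution margin per unit = R$107.59 − R$51.84 = R$55.75.
Fixed costs = break-even units × CM = 68,469 × R$55.75 = R$3,817,146.75.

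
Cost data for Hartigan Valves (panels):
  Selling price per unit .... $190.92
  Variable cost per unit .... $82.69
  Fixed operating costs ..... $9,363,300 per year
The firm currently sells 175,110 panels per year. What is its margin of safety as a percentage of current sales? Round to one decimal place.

Unit CM = price − variable cost = $190.92 − $82.69 = $108.23. Break-even units = $9,363,300 ÷ $108.23 = 86,512.98; break-even revenue = 86,512.98 × $190.92 = $16,517,058.45.
Actual sales revenue = 175,110 × $190.92 = $33,432,001.20.
Margin of safety = ($33,432,001.20 − $16,517,058.45) ÷ $33,432,001.20 = 50.6%.

50.6%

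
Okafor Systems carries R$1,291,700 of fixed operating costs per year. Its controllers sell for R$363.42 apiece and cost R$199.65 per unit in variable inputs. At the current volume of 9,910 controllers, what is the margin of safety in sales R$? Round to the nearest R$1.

R$735,097

Unit CM = price − variable cost = R$363.42 − R$199.65 = R$163.77. Break-even units = R$1,291,700 ÷ R$163.77 = 7,887.28; break-even revenue = 7,887.28 × R$363.42 = R$2,866,395.64.
Current sales = 9,910 × R$363.42 = R$3,601,492.20.
Margin of safety = R$3,601,492.20 − R$2,866,395.64 = R$735,097.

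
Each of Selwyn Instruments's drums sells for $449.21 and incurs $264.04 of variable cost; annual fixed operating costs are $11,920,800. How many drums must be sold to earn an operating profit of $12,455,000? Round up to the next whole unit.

131,641 drums

Each unit contributes $449.21 − $264.04 = $185.17.
Units = (FC + target) / CM = ($11,920,800 + $12,455,000) / $185.17 = 131,640.11, so 131,641 drums.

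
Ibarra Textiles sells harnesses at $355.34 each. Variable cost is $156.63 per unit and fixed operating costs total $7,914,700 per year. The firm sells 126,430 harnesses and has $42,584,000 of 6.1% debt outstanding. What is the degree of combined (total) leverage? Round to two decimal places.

1.72

Contribution at this volume is 126,430 × $198.71 = $25,122,905.30.
Subtracting fixed costs: EBIT = $25,122,905.30 − $7,914,700 = $17,208,205.30. Interest = $2,597,624.00, so EBIT − I = $14,610,581.30.
DCL = contribution ÷ (EBIT − I) = $25,122,905.30 ÷ $14,610,581.30 = 1.7195.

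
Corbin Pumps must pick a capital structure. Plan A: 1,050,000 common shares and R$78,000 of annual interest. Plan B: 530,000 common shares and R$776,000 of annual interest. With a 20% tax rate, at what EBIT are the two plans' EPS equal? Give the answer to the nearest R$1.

Set EPS_A = EPS_B: (EBIT − R$78,000)(1 − 0.20) ÷ 1,050,000 = (EBIT − R$776,000)(1 − 0.20) ÷ 530,000.
Cancelling (1 − t) and cross-multiplying: 530,000·(EBIT − 78,000) = 1,050,000·(EBIT − 776,000).
Solving, EBIT = (776,000·1,050,000 − 78,000·530,000) / (1,050,000 − 530,000) = 773,460,000,000 / 520,000 = 1,487,423.08.

R$1,487,423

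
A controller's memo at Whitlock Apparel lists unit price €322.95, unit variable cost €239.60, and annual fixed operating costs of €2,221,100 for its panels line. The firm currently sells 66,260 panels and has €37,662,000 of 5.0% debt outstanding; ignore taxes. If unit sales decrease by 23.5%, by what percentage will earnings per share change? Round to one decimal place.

-91.5%

At 66,260 units, contribution = 66,260 × €83.35 = €5,522,771.00.
Subtracting fixed costs: EBIT = €5,522,771.00 − €2,221,100 = €3,301,671.00.
Interest = €1,883,100.00, so EBIT − I = €1,418,571.00.
DCL = total CM / (EBIT − I) = €5,522,771.00 / €1,418,571.00 = 3.8932.
EPS therefore changes by 3.8932 × (-23.5%) = -91.5%.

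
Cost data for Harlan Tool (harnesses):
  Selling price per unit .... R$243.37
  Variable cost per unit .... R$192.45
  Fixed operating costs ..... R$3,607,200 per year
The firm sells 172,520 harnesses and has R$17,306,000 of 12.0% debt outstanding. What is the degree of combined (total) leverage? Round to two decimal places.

2.83

Total contribution margin = 172,520 × R$50.92 = R$8,784,718.40.
Operating income = contribution − fixed costs = R$8,784,718.40 − R$3,607,200 = R$5,177,518.40. Interest = R$2,076,720.00, so EBIT − I = R$3,100,798.40.
Degree of total leverage = total CM / (EBIT − interest) = R$8,784,718.40 / R$3,100,798.40 = 2.8331.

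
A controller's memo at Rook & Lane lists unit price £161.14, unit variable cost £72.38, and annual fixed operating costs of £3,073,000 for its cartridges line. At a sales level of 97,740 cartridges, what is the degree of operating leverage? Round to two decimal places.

1.55

At 97,740 units, contribution = 97,740 × £88.76 = £8,675,402.40.
Operating income = contribution − fixed costs = £8,675,402.40 − £3,073,000 = £5,602,402.40.
DOL = contribution ÷ EBIT = £8,675,402.40 ÷ £5,602,402.40 = 1.5485.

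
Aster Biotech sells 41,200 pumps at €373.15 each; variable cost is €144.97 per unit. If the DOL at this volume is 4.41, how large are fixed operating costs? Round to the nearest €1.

€7,269,266

At 41,200 units, contribution = 41,200 × €228.18 = €9,401,016.00.
Since DOL = CM ÷ EBIT, EBIT = €9,401,016.00 ÷ 4.41 = €2,131,749.66.
Fixed costs = CM − EBIT = €9,401,016.00 − €2,131,749.66 = €7,269,266.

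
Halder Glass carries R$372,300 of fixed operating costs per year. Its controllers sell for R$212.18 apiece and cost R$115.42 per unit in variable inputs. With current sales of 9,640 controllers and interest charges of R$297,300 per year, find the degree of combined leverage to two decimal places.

3.54

At 9,640 units, contribution = 9,640 × R$96.76 = R$932,766.40.
Subtracting fixed costs: EBIT = R$932,766.40 − R$372,300 = R$560,466.40. Interest = R$297,300.00, so EBIT − I = R$263,166.40.
Degree of total leverage = total CM / (EBIT − interest) = R$932,766.40 / R$263,166.40 = 3.5444.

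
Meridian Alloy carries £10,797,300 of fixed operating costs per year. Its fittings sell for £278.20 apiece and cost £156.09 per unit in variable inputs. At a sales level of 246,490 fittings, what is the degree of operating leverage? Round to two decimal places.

At 246,490 units, contribution = 246,490 × £122.11 = £30,098,893.90.
Operating income = contribution − fixed costs = £30,098,893.90 − £10,797,300 = £19,301,593.90.
So DOL = total CM / EBIT = £30,098,893.90 / £19,301,593.90 = 1.5594.

1.56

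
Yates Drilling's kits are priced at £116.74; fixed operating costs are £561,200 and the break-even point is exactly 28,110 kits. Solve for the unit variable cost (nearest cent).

At break-even, FC = Q × (P − VC), so P − VC = £561,200 ÷ 28,110 = £19.9644.
Variable cost per unit = £116.74 − £19.9644 = £96.78.

£96.78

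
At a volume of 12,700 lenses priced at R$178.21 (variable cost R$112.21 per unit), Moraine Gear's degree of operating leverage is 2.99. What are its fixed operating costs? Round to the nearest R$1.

R$557,866

Contribution at this volume is 12,700 × R$66.00 = R$838,200.00.
DOL = contribution / EBIT, so EBIT = R$838,200.00 / 2.99 = R$280,334.45.
Fixed costs = CM − EBIT = R$838,200.00 − R$280,334.45 = R$557,866.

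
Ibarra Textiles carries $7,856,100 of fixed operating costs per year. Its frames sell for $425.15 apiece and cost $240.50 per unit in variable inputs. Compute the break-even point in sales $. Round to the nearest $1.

CM per unit = $425.15 − $240.50 = $184.65; CM ratio = $184.65 / $425.15 = 0.4343.
Break-even revenue = fixed costs × price ÷ CM = $7,856,100 × $425.15 ÷ $184.65 = $18,088,388.

$18,088,388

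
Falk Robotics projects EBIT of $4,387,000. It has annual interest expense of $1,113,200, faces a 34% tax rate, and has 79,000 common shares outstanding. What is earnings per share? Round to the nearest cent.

$27.35

Pre-tax income = $4,387,000 − $1,113,200.00 = $3,273,800.00.
Net income = $3,273,800.00 × (1 − 0.34) = $2,160,708.00.
Per share: $2,160,708.00 / 79,000 shares = $27.35.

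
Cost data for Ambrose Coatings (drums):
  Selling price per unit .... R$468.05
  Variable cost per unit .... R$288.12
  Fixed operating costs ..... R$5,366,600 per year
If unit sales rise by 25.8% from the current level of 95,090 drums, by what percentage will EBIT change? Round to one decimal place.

Contribution at this volume is 95,090 × R$179.93 = R$17,109,543.70.
Operating income = contribution − fixed costs = R$17,109,543.70 − R$5,366,600 = R$11,742,943.70.
So DOL = total CM / EBIT = R$17,109,543.70 / R$11,742,943.70 = 1.4570.
Operating income changes by 1.4570 × +25.8% = +37.6%.

+37.6%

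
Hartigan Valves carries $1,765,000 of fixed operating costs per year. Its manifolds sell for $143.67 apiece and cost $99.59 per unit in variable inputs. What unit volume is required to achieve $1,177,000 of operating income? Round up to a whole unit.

66,743 manifolds

Unit CM = price − variable cost = $143.67 − $99.59 = $44.08.
Required volume = (fixed costs + target profit) ÷ CM = ($1,765,000 + $1,177,000) ÷ $44.08 = 66,742.29, so 66,743 manifolds.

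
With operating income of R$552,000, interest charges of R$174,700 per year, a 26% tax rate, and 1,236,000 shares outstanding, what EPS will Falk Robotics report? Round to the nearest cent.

Interest = R$174,700.00, so EBT = R$552,000 − R$174,700.00 = R$377,300.00.
Net income = R$377,300.00 × (1 − 0.26) = R$279,202.00.
EPS = R$279,202.00 ÷ 1,236,000 = R$0.23.

R$0.23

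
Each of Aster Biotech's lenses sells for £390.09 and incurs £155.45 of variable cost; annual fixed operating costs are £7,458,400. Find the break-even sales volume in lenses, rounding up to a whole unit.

Each unit contributes £390.09 − £155.45 = £234.64.
Break-even volume = fixed costs ÷ CM per unit = £7,458,400 ÷ £234.64 = 31,786.57, so 31,787 lenses.

31,787 lenses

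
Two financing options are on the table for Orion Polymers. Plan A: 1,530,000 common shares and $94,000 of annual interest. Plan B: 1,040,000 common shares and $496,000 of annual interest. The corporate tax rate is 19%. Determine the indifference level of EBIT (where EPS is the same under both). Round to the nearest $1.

Set EPS_A = EPS_B: (EBIT − $94,000)(1 − 0.19) ÷ 1,530,000 = (EBIT − $496,000)(1 − 0.19) ÷ 1,040,000.
Cancelling (1 − t) and cross-multiplying: 1,040,000·(EBIT − 94,000) = 1,530,000·(EBIT − 496,000).
Solving, EBIT = (496,000·1,530,000 − 94,000·1,040,000) / (1,530,000 − 1,040,000) = 661,120,000,000 / 490,000 = 1,349,224.49.

$1,349,224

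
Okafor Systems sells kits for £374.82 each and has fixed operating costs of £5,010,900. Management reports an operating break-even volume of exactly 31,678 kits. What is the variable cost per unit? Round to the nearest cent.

Contribution per unit must be FC / Q = £5,010,900 / 31,678 = £158.1823.
Variable cost per unit = £374.82 − £158.1823 = £216.64.

£216.64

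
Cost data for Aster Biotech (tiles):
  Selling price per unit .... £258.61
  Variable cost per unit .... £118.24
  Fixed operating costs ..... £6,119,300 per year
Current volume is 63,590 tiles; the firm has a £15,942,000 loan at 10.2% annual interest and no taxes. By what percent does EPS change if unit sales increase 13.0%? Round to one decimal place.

+98.3%

At 63,590 units, contribution = 63,590 × £140.37 = £8,926,128.30.
EBIT = £8,926,128.30 − £6,119,300 = £2,806,828.30.
Interest = £1,626,084.00, so EBIT − I = £1,180,744.30.
DCL = total CM / (EBIT − I) = £8,926,128.30 / £1,180,744.30 = 7.5597.
%ΔEPS = DCL × %ΔSales = 7.5597 × +13.0% = +98.3%.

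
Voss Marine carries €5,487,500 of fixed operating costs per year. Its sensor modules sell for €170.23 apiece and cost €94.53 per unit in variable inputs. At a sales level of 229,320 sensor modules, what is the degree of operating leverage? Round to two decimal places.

Contribution at this volume is 229,320 × €75.70 = €17,359,524.00.
Operating income = contribution − fixed costs = €17,359,524.00 − €5,487,500 = €11,872,024.00.
Degree of operating leverage = €17,359,524.00 / €11,872,024.00 = 1.4622.

1.46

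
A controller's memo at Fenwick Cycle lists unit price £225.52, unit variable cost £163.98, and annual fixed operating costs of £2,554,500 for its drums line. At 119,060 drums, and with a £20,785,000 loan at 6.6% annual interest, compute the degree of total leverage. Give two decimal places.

Total contribution margin = 119,060 × £61.54 = £7,326,952.40.
Subtracting fixed costs: EBIT = £7,326,952.40 − £2,554,500 = £4,772,452.40. Interest = £1,371,810.00.
DOL = £7,326,952.40 ÷ £4,772,452.40 = 1.5353; DFL = £4,772,452.40 ÷ £3,400,642.40 = 1.4034.
DCL = DOL × DFL = 1.5353 × 1.4034 = 2.1546.

2.15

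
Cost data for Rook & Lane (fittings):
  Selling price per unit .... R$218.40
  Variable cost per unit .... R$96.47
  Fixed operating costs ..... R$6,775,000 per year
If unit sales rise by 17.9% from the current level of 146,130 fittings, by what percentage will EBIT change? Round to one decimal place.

+28.9%

At 146,130 units, contribution = 146,130 × R$121.93 = R$17,817,630.90.
Subtracting fixed costs: EBIT = R$17,817,630.90 − R$6,775,000 = R$11,042,630.90.
Degree of operating leverage = R$17,817,630.90 / R$11,042,630.90 = 1.6135.
%ΔEBIT = DOL × %ΔSales = 1.6135 × +17.9% = +28.9%.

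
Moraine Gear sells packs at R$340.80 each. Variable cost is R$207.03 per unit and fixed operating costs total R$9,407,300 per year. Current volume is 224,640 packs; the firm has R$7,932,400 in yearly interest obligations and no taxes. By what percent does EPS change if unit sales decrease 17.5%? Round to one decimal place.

-41.4%

At 224,640 units, contribution = 224,640 × R$133.77 = R$30,050,092.80.
Operating income = contribution − fixed costs = R$30,050,092.80 − R$9,407,300 = R$20,642,792.80.
After interest of R$7,932,400.00, pre-tax earnings = R$12,710,392.80.
Degree of combined leverage = contribution ÷ (EBIT − I) = R$30,050,092.80 ÷ R$12,710,392.80 = 2.3642.
%ΔEPS = DCL × %ΔSales = 2.3642 × -17.5% = -41.4%.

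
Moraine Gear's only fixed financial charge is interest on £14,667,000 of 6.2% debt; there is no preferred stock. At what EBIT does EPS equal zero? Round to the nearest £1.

£909,354

Annual interest = 6.2% × £14,667,000 = £909,354.00.
With no preferred dividends, EPS = 0 when EBIT exactly covers interest, so the financial break-even EBIT is £909,354.00.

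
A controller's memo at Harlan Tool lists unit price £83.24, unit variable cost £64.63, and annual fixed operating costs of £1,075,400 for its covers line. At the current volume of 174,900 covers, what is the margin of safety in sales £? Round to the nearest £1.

£9,748,558

Contribution margin per unit = £83.24 − £64.63 = £18.61. Break-even units = £1,075,400 ÷ £18.61 = 57,786.14; break-even revenue = 57,786.14 × £83.24 = £4,810,118.00.
Current sales = 174,900 × £83.24 = £14,558,676.00.
Margin of safety = £14,558,676.00 − £4,810,118.00 = £9,748,558.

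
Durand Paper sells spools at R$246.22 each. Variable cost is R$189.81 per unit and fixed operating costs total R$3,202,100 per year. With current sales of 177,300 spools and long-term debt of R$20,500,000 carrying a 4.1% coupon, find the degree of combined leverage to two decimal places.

1.68

Total contribution margin = 177,300 × R$56.41 = R$10,001,493.00.
EBIT = R$10,001,493.00 − R$3,202,100 = R$6,799,393.00. Interest = R$840,500.00.
DOL = R$10,001,493.00 ÷ R$6,799,393.00 = 1.4709; DFL = R$6,799,393.00 ÷ R$5,958,893.00 = 1.1410.
DCL = DOL × DFL = 1.4709 × 1.1410 = 1.6783.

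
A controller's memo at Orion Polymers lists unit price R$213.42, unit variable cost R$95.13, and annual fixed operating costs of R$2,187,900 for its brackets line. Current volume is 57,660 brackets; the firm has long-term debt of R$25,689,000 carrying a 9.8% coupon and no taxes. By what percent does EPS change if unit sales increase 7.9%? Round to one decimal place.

At 57,660 units, contribution = 57,660 × R$118.29 = R$6,820,601.40.
EBIT = R$6,820,601.40 − R$2,187,900 = R$4,632,701.40.
After interest of R$2,517,522.00, pre-tax earnings = R$2,115,179.40.
DCL = total CM / (EBIT − I) = R$6,820,601.40 / R$2,115,179.40 = 3.2246.
EPS therefore changes by 3.2246 × (+7.9%) = +25.5%.

+25.5%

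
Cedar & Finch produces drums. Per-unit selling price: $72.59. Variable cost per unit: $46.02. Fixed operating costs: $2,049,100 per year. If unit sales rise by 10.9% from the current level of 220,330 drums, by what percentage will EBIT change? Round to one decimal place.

+16.8%

Contribution at this volume is 220,330 × $26.57 = $5,854,168.10.
EBIT = $5,854,168.10 − $2,049,100 = $3,805,068.10.
Degree of operating leverage = $5,854,168.10 / $3,805,068.10 = 1.5385.
%ΔEBIT = DOL × %ΔSales = 1.5385 × +10.9% = +16.8%.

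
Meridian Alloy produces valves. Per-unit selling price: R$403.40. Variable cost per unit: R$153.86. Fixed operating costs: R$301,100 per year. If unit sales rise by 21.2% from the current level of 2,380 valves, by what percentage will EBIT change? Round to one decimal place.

+43.0%

Contribution at this volume is 2,380 × R$249.54 = R$593,905.20.
Subtracting fixed costs: EBIT = R$593,905.20 − R$301,100 = R$292,805.20.
Degree of operating leverage = R$593,905.20 / R$292,805.20 = 2.0283.
Operating income changes by 2.0283 × +21.2% = +43.0%.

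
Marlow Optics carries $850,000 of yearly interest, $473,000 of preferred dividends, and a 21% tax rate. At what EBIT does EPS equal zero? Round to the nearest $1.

$1,448,734

Preferred dividends are paid after tax, so their pre-tax equivalent is $473,000 ÷ (1 − 0.21) = $598,734.18.
Financial break-even EBIT = interest + D_p ÷ (1 − t) = $850,000 + $598,734.18 = $1,448,734.18.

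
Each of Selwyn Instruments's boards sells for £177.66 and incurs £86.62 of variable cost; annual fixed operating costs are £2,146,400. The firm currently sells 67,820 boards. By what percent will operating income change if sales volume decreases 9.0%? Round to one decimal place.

At 67,820 units, contribution = 67,820 × £91.04 = £6,174,332.80.
Subtracting fixed costs: EBIT = £6,174,332.80 − £2,146,400 = £4,027,932.80.
Degree of operating leverage = £6,174,332.80 / £4,027,932.80 = 1.5329.
%ΔEBIT = DOL × %ΔSales = 1.5329 × -9.0% = -13.8%.

-13.8%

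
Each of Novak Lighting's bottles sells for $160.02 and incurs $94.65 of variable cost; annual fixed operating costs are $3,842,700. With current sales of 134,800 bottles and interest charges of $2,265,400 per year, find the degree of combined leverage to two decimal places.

Total contribution margin = 134,800 × $65.37 = $8,811,876.00.
EBIT = $8,811,876.00 − $3,842,700 = $4,969,176.00. Interest = $2,265,400.00.
DOL = $8,811,876.00 ÷ $4,969,176.00 = 1.7733; DFL = $4,969,176.00 ÷ $2,703,776.00 = 1.8379.
DCL = DOL × DFL = 1.7733 × 1.8379 = 3.2591.

3.26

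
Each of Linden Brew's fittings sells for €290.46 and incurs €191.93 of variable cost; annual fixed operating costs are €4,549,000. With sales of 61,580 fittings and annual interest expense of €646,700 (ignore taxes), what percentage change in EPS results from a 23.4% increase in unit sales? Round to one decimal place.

Contribution at this volume is 61,580 × €98.53 = €6,067,477.40.
EBIT = €6,067,477.40 − €4,549,000 = €1,518,477.40.
After interest of €646,700.00, pre-tax earnings = €871,777.40.
Degree of combined leverage = contribution ÷ (EBIT − I) = €6,067,477.40 ÷ €871,777.40 = 6.9599.
EPS therefore changes by 6.9599 × (+23.4%) = +162.9%.

+162.9%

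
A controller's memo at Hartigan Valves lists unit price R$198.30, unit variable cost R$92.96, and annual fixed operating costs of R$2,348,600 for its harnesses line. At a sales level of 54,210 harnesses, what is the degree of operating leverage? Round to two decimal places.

1.70

Contribution at this volume is 54,210 × R$105.34 = R$5,710,481.40.
Subtracting fixed costs: EBIT = R$5,710,481.40 − R$2,348,600 = R$3,361,881.40.
Degree of operating leverage = R$5,710,481.40 / R$3,361,881.40 = 1.6986.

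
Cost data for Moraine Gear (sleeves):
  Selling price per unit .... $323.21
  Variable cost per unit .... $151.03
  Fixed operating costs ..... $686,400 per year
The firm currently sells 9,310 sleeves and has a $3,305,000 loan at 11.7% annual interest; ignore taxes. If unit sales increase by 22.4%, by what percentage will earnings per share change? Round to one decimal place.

Contribution at this volume is 9,310 × $172.18 = $1,602,995.80.
EBIT = $1,602,995.80 − $686,400 = $916,595.80.
Interest = $386,685.00, so EBIT − I = $529,910.80.
Degree of combined leverage = contribution ÷ (EBIT − I) = $1,602,995.80 ÷ $529,910.80 = 3.0250.
%ΔEPS = DCL × %ΔSales = 3.0250 × +22.4% = +67.8%.

+67.8%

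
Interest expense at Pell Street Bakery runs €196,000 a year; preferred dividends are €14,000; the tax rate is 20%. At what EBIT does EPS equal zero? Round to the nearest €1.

Preferred dividends are paid after tax, so their pre-tax equivalent is €14,000 ÷ (1 − 0.20) = €17,500.00.
Financial break-even EBIT = interest + D_p ÷ (1 − t) = €196,000 + €17,500.00 = €213,500.00.

€213,500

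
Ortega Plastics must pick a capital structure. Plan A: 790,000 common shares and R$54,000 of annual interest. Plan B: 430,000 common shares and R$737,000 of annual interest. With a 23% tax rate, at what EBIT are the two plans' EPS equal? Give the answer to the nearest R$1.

R$1,552,806

At indifference, (EBIT − 54,000)(1 − t)/790,000 = (EBIT − 737,000)(1 − t)/430,000.
Cancelling (1 − t) and cross-multiplying: 430,000·(EBIT − 54,000) = 790,000·(EBIT − 737,000).
Solving, EBIT = (737,000·790,000 − 54,000·430,000) / (790,000 − 430,000) = 559,010,000,000 / 360,000 = 1,552,805.56.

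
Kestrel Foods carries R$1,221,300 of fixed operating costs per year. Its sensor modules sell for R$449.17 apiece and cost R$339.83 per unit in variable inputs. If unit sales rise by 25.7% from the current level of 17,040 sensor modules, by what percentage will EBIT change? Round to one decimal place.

+74.6%

At 17,040 units, contribution = 17,040 × R$109.34 = R$1,863,153.60.
Operating income = contribution − fixed costs = R$1,863,153.60 − R$1,221,300 = R$641,853.60.
So DOL = total CM / EBIT = R$1,863,153.60 / R$641,853.60 = 2.9028.
Operating income changes by 2.9028 × +25.7% = +74.6%.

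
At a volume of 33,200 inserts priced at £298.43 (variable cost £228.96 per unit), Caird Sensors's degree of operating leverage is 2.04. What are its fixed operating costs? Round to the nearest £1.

£1,175,814

At 33,200 units, contribution = 33,200 × £69.47 = £2,306,404.00.
Since DOL = CM ÷ EBIT, EBIT = £2,306,404.00 ÷ 2.04 = £1,130,590.20.
And FC = contribution − EBIT = £2,306,404.00 − £1,130,590.20 = £1,175,814.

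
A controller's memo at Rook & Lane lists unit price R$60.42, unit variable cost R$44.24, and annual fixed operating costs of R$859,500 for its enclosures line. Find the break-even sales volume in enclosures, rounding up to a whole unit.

Each unit contributes R$60.42 − R$44.24 = R$16.18.
Units to break even: R$859,500 ÷ R$16.18 = 53,121.14, rounded up to 53,122.

53,122 enclosures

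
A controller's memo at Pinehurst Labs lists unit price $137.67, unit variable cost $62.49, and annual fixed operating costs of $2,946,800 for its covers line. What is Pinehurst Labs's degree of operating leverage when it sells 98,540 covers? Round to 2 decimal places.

Total contribution margin = 98,540 × $75.18 = $7,408,237.20.
EBIT = $7,408,237.20 − $2,946,800 = $4,461,437.20.
DOL = contribution ÷ EBIT = $7,408,237.20 ÷ $4,461,437.20 = 1.6605.

1.66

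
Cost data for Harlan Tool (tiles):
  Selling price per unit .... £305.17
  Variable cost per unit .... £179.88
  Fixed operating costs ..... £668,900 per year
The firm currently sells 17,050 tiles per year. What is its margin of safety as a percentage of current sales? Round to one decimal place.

Unit CM = price − variable cost = £305.17 − £179.88 = £125.29. Break-even units = £668,900 ÷ £125.29 = 5,338.81; break-even revenue = 5,338.81 × £305.17 = £1,629,245.85.
Current sales = 17,050 × £305.17 = £5,203,148.50.
Margin of safety = (£5,203,148.50 − £1,629,245.85) ÷ £5,203,148.50 = 68.7%.

68.7%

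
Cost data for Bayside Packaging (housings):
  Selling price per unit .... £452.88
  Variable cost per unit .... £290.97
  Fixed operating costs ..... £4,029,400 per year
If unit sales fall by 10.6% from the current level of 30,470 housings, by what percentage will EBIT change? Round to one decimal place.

-57.8%

Contribution at this volume is 30,470 × £161.91 = £4,933,397.70.
Operating income = contribution − fixed costs = £4,933,397.70 − £4,029,400 = £903,997.70.
Degree of operating leverage = £4,933,397.70 / £903,997.70 = 5.4573.
Operating income changes by 5.4573 × -10.6% = -57.8%.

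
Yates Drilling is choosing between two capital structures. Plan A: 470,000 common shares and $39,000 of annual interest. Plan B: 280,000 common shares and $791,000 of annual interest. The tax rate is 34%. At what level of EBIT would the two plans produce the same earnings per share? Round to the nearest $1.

Set EPS_A = EPS_B: (EBIT − $39,000)(1 − 0.34) ÷ 470,000 = (EBIT − $791,000)(1 − 0.34) ÷ 280,000.
The (1 − t) factor cancels: (EBIT − 39,000) × 280,000 = (EBIT − 791,000) × 470,000.
Solving, EBIT = (791,000·470,000 − 39,000·280,000) / (470,000 − 280,000) = 360,850,000,000 / 190,000 = 1,899,210.53.

$1,899,211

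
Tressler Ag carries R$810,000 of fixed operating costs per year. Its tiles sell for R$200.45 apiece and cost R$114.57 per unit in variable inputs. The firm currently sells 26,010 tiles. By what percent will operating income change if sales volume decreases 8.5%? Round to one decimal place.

Total contribution margin = 26,010 × R$85.88 = R$2,233,738.80.
Operating income = contribution − fixed costs = R$2,233,738.80 − R$810,000 = R$1,423,738.80.
So DOL = total CM / EBIT = R$2,233,738.80 / R$1,423,738.80 = 1.5689.
Operating income changes by 1.5689 × -8.5% = -13.3%.

-13.3%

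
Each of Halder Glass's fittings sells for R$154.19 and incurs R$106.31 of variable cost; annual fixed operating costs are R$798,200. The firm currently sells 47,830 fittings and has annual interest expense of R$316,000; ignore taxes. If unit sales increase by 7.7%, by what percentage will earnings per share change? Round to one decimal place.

+15.0%

Contribution at this volume is 47,830 × R$47.88 = R$2,290,100.40.
Operating income = contribution − fixed costs = R$2,290,100.40 − R$798,200 = R$1,491,900.40.
After interest of R$316,000.00, pre-tax earnings = R$1,175,900.40.
Degree of combined leverage = contribution ÷ (EBIT − I) = R$2,290,100.40 ÷ R$1,175,900.40 = 1.9475.
%ΔEPS = DCL × %ΔSales = 1.9475 × +7.7% = +15.0%.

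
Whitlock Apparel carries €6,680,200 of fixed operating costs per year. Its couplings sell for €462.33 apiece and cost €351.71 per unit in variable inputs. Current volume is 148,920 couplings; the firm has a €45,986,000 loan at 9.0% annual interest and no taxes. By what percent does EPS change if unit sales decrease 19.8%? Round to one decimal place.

At 148,920 units, contribution = 148,920 × €110.62 = €16,473,530.40.
Operating income = contribution − fixed costs = €16,473,530.40 − €6,680,200 = €9,793,330.40.
After interest of €4,138,740.00, pre-tax earnings = €5,654,590.40.
Degree of combined leverage = contribution ÷ (EBIT − I) = €16,473,530.40 ÷ €5,654,590.40 = 2.9133.
%ΔEPS = DCL × %ΔSales = 2.9133 × -19.8% = -57.7%.

-57.7%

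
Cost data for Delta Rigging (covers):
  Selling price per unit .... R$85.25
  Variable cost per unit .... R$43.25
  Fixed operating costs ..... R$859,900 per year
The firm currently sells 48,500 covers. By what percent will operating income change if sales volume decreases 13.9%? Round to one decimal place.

Contribution at this volume is 48,500 × R$42.00 = R$2,037,000.00.
EBIT = R$2,037,000.00 − R$859,900 = R$1,177,100.00.
So DOL = total CM / EBIT = R$2,037,000.00 / R$1,177,100.00 = 1.7305.
Operating income changes by 1.7305 × -13.9% = -24.1%.

-24.1%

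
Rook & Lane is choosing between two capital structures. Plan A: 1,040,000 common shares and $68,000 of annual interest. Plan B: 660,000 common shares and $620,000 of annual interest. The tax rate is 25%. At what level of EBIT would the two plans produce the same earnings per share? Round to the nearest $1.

$1,578,737

Set EPS_A = EPS_B: (EBIT − $68,000)(1 − 0.25) ÷ 1,040,000 = (EBIT − $620,000)(1 − 0.25) ÷ 660,000.
The (1 − t) factor cancels: (EBIT − 68,000) × 660,000 = (EBIT − 620,000) × 1,040,000.
EBIT × (1,040,000 − 660,000) = 620,000 × 1,040,000 − 68,000 × 660,000 = 599,920,000,000, so EBIT = 599,920,000,000 ÷ 380,000 = 1,578,736.84.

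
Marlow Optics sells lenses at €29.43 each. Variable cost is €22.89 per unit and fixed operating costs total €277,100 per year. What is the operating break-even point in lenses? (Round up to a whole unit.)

Each unit contributes €29.43 − €22.89 = €6.54.
Break-even volume = fixed costs ÷ CM per unit = €277,100 ÷ €6.54 = 42,370.03, so 42,371 lenses.

42,371 lenses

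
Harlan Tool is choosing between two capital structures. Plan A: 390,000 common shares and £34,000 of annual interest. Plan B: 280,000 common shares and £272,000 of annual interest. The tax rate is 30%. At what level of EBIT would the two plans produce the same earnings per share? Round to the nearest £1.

£877,818

At indifference, (EBIT − 34,000)(1 − t)/390,000 = (EBIT − 272,000)(1 − t)/280,000.
The (1 − t) factor cancels: (EBIT − 34,000) × 280,000 = (EBIT − 272,000) × 390,000.
EBIT × (390,000 − 280,000) = 272,000 × 390,000 − 34,000 × 280,000 = 96,560,000,000, so EBIT = 96,560,000,000 ÷ 110,000 = 877,818.18.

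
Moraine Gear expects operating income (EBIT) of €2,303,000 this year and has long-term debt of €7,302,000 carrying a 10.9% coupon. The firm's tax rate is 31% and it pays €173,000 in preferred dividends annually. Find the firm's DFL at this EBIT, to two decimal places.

Annual interest charges come to €795,918.00.
Preferred dividends grossed up pre-tax: €173,000 / (1 − 0.31) = €250,724.64.
DFL = EBIT ÷ [EBIT − I − D_p/(1−t)] = €2,303,000 ÷ [€2,303,000 − €795,918.00 − €250,724.64] = €2,303,000 ÷ €1,256,357.36 = 1.8331.

1.83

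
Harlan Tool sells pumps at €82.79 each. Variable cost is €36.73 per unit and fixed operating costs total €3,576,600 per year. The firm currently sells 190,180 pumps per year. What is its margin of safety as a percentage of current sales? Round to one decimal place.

Unit CM = price − variable cost = €82.79 − €36.73 = €46.06. Break-even units = €3,576,600 ÷ €46.06 = 77,650.89; break-even revenue = 77,650.89 × €82.79 = €6,428,717.19.
Actual sales revenue = 190,180 × €82.79 = €15,745,002.20.
Margin of safety = (€15,745,002.20 − €6,428,717.19) ÷ €15,745,002.20 = 59.2%.

59.2%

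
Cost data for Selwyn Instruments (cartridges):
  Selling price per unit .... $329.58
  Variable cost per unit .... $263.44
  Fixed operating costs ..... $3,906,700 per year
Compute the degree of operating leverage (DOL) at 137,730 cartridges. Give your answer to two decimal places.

1.75

At 137,730 units, contribution = 137,730 × $66.14 = $9,109,462.20.
EBIT = $9,109,462.20 − $3,906,700 = $5,202,762.20.
Degree of operating leverage = $9,109,462.20 / $5,202,762.20 = 1.7509.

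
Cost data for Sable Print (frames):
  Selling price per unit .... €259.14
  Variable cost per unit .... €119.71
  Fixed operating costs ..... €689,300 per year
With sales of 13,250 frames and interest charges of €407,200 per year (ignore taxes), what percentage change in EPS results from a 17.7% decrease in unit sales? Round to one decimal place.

-43.5%

Contribution at this volume is 13,250 × €139.43 = €1,847,447.50.
Operating income = contribution − fixed costs = €1,847,447.50 − €689,300 = €1,158,147.50.
After interest of €407,200.00, pre-tax earnings = €750,947.50.
Degree of combined leverage = contribution ÷ (EBIT − I) = €1,847,447.50 ÷ €750,947.50 = 2.4602.
%ΔEPS = DCL × %ΔSales = 2.4602 × -17.7% = -43.5%.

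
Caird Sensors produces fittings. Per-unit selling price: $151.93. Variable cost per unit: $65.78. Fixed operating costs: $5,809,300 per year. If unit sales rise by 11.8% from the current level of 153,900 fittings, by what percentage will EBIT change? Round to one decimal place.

+21.0%

At 153,900 units, contribution = 153,900 × $86.15 = $13,258,485.00.
Subtracting fixed costs: EBIT = $13,258,485.00 − $5,809,300 = $7,449,185.00.
DOL = contribution ÷ EBIT = $13,258,485.00 ÷ $7,449,185.00 = 1.7799.
Operating income changes by 1.7799 × +11.8% = +21.0%.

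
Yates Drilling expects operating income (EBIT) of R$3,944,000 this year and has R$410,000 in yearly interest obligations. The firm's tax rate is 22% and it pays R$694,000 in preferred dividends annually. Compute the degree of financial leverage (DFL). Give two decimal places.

Interest = R$410,000.00.
Preferred dividends grossed up pre-tax: R$694,000 / (1 − 0.22) = R$889,743.59.
DFL = EBIT ÷ [EBIT − I − D_p/(1−t)] = R$3,944,000 ÷ [R$3,944,000 − R$410,000.00 − R$889,743.59] = R$3,944,000 ÷ R$2,644,256.41 = 1.4915.

1.49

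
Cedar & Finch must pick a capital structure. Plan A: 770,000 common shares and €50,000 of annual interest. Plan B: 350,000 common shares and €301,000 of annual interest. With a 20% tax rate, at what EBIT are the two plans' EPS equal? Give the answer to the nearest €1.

At indifference, (EBIT − 50,000)(1 − t)/770,000 = (EBIT − 301,000)(1 − t)/350,000.
Cancelling (1 − t) and cross-multiplying: 350,000·(EBIT − 50,000) = 770,000·(EBIT − 301,000).
EBIT × (770,000 − 350,000) = 301,000 × 770,000 − 50,000 × 350,000 = 214,270,000,000, so EBIT = 214,270,000,000 ÷ 420,000 = 510,166.67.

€510,167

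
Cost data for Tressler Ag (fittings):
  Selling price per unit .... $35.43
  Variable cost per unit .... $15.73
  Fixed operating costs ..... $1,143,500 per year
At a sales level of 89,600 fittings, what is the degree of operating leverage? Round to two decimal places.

Total contribution margin = 89,600 × $19.70 = $1,765,120.00.
Subtracting fixed costs: EBIT = $1,765,120.00 − $1,143,500 = $621,620.00.
DOL = contribution ÷ EBIT = $1,765,120.00 ÷ $621,620.00 = 2.8395.

2.84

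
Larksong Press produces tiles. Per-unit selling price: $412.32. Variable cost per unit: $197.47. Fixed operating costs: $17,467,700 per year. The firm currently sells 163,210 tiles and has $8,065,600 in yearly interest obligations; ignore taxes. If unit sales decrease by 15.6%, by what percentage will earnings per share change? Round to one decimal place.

-57.4%

At 163,210 units, contribution = 163,210 × $214.85 = $35,065,668.50.
EBIT = $35,065,668.50 − $17,467,700 = $17,597,968.50.
After interest of $8,065,600.00, pre-tax earnings = $9,532,368.50.
Degree of combined leverage = contribution ÷ (EBIT − I) = $35,065,668.50 ÷ $9,532,368.50 = 3.6786.
EPS therefore changes by 3.6786 × (-15.6%) = -57.4%.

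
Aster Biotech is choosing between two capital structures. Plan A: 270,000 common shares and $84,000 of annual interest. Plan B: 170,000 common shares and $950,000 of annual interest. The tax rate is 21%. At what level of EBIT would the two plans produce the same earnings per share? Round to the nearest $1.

Set EPS_A = EPS_B: (EBIT − $84,000)(1 − 0.21) ÷ 270,000 = (EBIT − $950,000)(1 − 0.21) ÷ 170,000.
Cancelling (1 − t) and cross-multiplying: 170,000·(EBIT − 84,000) = 270,000·(EBIT − 950,000).
Solving, EBIT = (950,000·270,000 − 84,000·170,000) / (270,000 − 170,000) = 242,220,000,000 / 100,000 = 2,422,200.00.

$2,422,200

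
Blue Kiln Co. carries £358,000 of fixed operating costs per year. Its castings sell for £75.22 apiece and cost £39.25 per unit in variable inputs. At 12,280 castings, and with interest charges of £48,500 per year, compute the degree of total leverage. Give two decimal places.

12.54

Contribution at this volume is 12,280 × £35.97 = £441,711.60.
EBIT = £441,711.60 − £358,000 = £83,711.60. Interest = £48,500.00, so EBIT − I = £35,211.60.
Degree of total leverage = total CM / (EBIT − interest) = £441,711.60 / £35,211.60 = 12.5445.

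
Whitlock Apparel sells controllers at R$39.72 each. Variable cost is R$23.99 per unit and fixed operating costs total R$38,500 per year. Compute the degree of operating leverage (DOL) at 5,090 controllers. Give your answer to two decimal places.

Contribution at this volume is 5,090 × R$15.73 = R$80,065.70.
EBIT = R$80,065.70 − R$38,500 = R$41,565.70.
DOL = contribution ÷ EBIT = R$80,065.70 ÷ R$41,565.70 = 1.9262.

1.93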